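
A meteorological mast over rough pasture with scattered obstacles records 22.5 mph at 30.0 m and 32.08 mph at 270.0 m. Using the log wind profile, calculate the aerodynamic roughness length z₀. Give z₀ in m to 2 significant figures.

z₀ ≈ 0.17 m

Log law: V(z) ∝ ln(z/z₀). With r = V₁/V₂ = 22.5/32.08 = 0.70137,
r · ln(z₂/z₀) = ln(z₁/z₀) ⇒ ln z₀ = (ln z₁ − r·ln z₂)/(1 − r)
ln z₀ = (3.40120 − 0.70137×5.59842) / 0.29863 = -1.7593
z₀ = exp(-1.7593) = 0.1722 m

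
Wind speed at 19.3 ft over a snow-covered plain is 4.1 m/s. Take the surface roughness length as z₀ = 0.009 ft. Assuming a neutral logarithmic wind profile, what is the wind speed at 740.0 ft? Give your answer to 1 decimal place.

6.0 m/s

Log law: V(z) ∝ ln(z/z₀), so V₂/V₁ = ln(z₂/z₀) / ln(z₁/z₀).
ln(740.0/0.009) = 11.3172, ln(19.3/0.009) = 7.6706
V₂ = 4.1 × 11.3172/7.6706 = 4.1 × 1.4754 = 6.0491 m/s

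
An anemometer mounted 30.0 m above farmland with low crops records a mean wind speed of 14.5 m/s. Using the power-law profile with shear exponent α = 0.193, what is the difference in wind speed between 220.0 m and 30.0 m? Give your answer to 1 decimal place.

Power law: V₂ = V₁ · (z₂/z₁)^α = 14.5 × (7.3333)^0.193 = 21.2996 m/s
ΔV = 21.2996 − 14.5 = 6.7996 m/s

6.8 m/s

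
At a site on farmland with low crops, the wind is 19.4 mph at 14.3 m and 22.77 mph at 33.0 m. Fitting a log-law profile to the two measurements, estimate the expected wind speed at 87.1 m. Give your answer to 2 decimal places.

Log law: V ∝ ln(z/z₀). From the pair, with r = V₁/V₂ = 0.85200,
ln z₀ = (ln z₁ − r·ln z₂)/(1 − r) = (2.6603 − 0.85200×3.4965)/0.14800 = -2.1537 → z₀ = 0.1160 m
V₃ = V₁ · ln(z₃/z₀)/ln(z₁/z₀) = 19.4 × 6.6208/4.8140 = 26.6812 mph

26.68 mph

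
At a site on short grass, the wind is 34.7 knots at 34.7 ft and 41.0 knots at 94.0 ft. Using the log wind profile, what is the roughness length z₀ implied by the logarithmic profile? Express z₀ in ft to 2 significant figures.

Log law: V(z) ∝ ln(z/z₀). With r = V₁/V₂ = 34.7/41.0 = 0.84634,
r · ln(z₂/z₀) = ln(z₁/z₀) ⇒ ln z₀ = (ln z₁ − r·ln z₂)/(1 − r)
ln z₀ = (3.54674 − 0.84634×4.54329) / 0.15366 = -1.9422
z₀ = exp(-1.9422) = 0.1434 ft

z₀ ≈ 0.14 ft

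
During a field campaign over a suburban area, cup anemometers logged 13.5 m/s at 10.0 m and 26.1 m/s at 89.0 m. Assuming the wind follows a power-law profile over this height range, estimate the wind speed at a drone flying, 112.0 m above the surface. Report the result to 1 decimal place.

28.0 m/s

First find α: α = ln(V₂/V₁)/ln(z₂/z₁) = ln(26.1/13.5)/ln(89.0/10.0) = 0.65925/2.18605 = 0.3016
Extrapolate from 89.0 m to 112.0 m: V₃ = 26.1 × (112.0/89.0)^0.3016 = 26.1 × 1.0718 = 27.9734 m/s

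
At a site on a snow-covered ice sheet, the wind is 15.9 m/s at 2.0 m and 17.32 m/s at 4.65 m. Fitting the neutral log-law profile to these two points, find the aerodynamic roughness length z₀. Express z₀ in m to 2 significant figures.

Log law: V(z) ∝ ln(z/z₀). With r = V₁/V₂ = 15.9/17.32 = 0.91801,
r · ln(z₂/z₀) = ln(z₁/z₀) ⇒ ln z₀ = (ln z₁ − r·ln z₂)/(1 − r)
ln z₀ = (0.69315 − 0.91801×1.53687) / 0.08199 = -8.7541
z₀ = exp(-8.7541) = 0.0001578 m

z₀ ≈ 0.00016 m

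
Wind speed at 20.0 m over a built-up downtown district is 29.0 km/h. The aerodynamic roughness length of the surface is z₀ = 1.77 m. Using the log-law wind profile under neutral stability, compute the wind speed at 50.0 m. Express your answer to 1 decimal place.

Log law: V(z) ∝ ln(z/z₀), so V₂/V₁ = ln(z₂/z₀) / ln(z₁/z₀).
ln(50.0/1.77) = 3.3410, ln(20.0/1.77) = 2.4248
V₂ = 29.0 × 3.3410/2.4248 = 29.0 × 1.3779 = 39.9588 km/h

40.0 km/h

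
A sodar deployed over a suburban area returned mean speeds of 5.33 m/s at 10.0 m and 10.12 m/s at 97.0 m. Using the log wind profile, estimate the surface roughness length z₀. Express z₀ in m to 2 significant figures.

z₀ ≈ 0.80 m

Log law: V(z) ∝ ln(z/z₀). With r = V₁/V₂ = 5.33/10.12 = 0.52668,
r · ln(z₂/z₀) = ln(z₁/z₀) ⇒ ln z₀ = (ln z₁ − r·ln z₂)/(1 − r)
ln z₀ = (2.30259 − 0.52668×4.57471) / 0.47332 = -0.2257
z₀ = exp(-0.2257) = 0.7980 m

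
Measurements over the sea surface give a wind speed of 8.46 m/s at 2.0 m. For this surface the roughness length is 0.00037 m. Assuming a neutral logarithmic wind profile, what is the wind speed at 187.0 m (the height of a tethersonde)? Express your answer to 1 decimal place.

12.9 m/s

Log law: V(z) ∝ ln(z/z₀), so V₂/V₁ = ln(z₂/z₀) / ln(z₁/z₀).
ln(187.0/0.00037) = 13.1331, ln(2.0/0.00037) = 8.5952
V₂ = 8.46 × 13.1331/8.5952 = 8.46 × 1.5280 = 12.9266 m/s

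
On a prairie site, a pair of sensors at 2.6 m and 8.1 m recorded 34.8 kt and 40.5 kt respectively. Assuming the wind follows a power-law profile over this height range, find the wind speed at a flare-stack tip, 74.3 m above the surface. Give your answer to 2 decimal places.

First find α: α = ln(V₂/V₁)/ln(z₂/z₁) = ln(40.5/34.8)/ln(8.1/2.6) = 0.15168/1.13635 = 0.1335
Extrapolate from 8.1 m to 74.3 m: V₃ = 40.5 × (74.3/8.1)^0.1335 = 40.5 × 1.3442 = 54.4419 kt

54.44 kt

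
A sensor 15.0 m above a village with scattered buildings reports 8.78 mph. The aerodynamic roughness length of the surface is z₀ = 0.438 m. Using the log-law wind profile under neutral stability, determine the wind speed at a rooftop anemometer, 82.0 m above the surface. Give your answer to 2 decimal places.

13.00 mph

Log law: V(z) ∝ ln(z/z₀), so V₂/V₁ = ln(z₂/z₀) / ln(z₁/z₀).
ln(82.0/0.438) = 5.2323, ln(15.0/0.438) = 3.5336
V₂ = 8.78 × 5.2323/3.5336 = 8.78 × 1.4807 = 13.0007 mph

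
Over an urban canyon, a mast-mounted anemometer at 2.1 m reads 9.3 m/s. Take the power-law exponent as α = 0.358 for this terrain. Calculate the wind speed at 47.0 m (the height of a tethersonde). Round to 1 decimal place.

28.3 m/s

Power-law profile: V₂ = V₁ · (z₂/z₁)^α
V₂ = 9.3 × (47.0/2.1)^0.358 = 9.3 × (22.3810)^0.358
    = 9.3 × 3.0427 = 28.2969 m/s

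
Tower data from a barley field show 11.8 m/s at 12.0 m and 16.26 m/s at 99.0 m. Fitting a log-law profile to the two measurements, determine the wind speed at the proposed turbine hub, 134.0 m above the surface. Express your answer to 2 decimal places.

Log law: V ∝ ln(z/z₀). From the pair, with r = V₁/V₂ = 0.72571,
ln z₀ = (ln z₁ − r·ln z₂)/(1 − r) = (2.4849 − 0.72571×4.5951)/0.27429 = -3.0982 → z₀ = 0.04513 m
V₃ = V₁ · ln(z₃/z₀)/ln(z₁/z₀) = 11.8 × 7.9960/5.5831 = 16.8998 m/s

16.90 m/s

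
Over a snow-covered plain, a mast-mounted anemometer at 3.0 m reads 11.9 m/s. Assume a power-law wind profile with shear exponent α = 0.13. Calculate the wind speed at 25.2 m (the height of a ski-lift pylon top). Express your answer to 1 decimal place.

15.7 m/s

Power-law profile: V₂ = V₁ · (z₂/z₁)^α
V₂ = 11.9 × (25.2/3.0)^0.13 = 11.9 × (8.4000)^0.13
    = 11.9 × 1.3187 = 15.6929 m/s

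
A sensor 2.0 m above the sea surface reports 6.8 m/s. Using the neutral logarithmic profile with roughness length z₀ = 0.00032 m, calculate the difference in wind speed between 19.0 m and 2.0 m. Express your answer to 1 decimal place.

Log law: V₂ = V₁ · ln(z₂/z₀)/ln(z₁/z₀) = 6.8 × 10.9916/8.7403 = 8.5515 m/s
ΔV = 8.5515 − 6.8 = 1.7515 m/s

1.8 m/s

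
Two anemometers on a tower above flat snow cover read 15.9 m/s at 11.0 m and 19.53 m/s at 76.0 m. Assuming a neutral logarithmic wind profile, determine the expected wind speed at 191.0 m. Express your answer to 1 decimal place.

21.3 m/s

Log law: V ∝ ln(z/z₀). From the pair, with r = V₁/V₂ = 0.81413,
ln z₀ = (ln z₁ − r·ln z₂)/(1 − r) = (2.3979 − 0.81413×4.3307)/0.18587 = -6.0683 → z₀ = 0.002315 m
V₃ = V₁ · ln(z₃/z₀)/ln(z₁/z₀) = 15.9 × 11.3205/8.4662 = 21.2607 m/s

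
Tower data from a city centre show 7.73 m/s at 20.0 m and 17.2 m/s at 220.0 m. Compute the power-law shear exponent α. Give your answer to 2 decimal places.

Power law: V₂/V₁ = (z₂/z₁)^α ⇒ α = ln(V₂/V₁) / ln(z₂/z₁)
α = ln(17.2/7.73) / ln(220.0/20.0) = ln(2.2251) / ln(11.0000)
  = 0.79980 / 2.39790 = 0.33354

α ≈ 0.33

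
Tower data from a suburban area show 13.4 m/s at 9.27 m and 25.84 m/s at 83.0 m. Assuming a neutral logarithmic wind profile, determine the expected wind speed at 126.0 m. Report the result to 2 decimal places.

28.21 m/s

Log law: V ∝ ln(z/z₀). From the pair, with r = V₁/V₂ = 0.51858,
ln z₀ = (ln z₁ − r·ln z₂)/(1 − r) = (2.2268 − 0.51858×4.4188)/0.48142 = -0.1344 → z₀ = 0.8742 m
V₃ = V₁ · ln(z₃/z₀)/ln(z₁/z₀) = 13.4 × 4.9707/2.3612 = 28.2090 m/s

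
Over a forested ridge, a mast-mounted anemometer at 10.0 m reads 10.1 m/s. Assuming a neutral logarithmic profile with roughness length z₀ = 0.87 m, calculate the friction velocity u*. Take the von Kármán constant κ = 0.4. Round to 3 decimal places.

u* ≈ 1.654 m/s

Log law: V(z) = (u*/κ) · ln(z/z₀) ⇒ u* = κ · V / ln(z/z₀)
u* = 0.4 × 10.1 / ln(10.0/0.87) = 0.4 × 10.1 / 2.4418
   = 4.0400 / 2.4418 = 1.6545 m/s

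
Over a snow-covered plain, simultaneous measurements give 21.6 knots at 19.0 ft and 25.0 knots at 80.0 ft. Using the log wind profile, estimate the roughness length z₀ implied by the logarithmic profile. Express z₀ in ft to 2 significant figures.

Log law: V(z) ∝ ln(z/z₀). With r = V₁/V₂ = 21.6/25.0 = 0.86400,
r · ln(z₂/z₀) = ln(z₁/z₀) ⇒ ln z₀ = (ln z₁ − r·ln z₂)/(1 − r)
ln z₀ = (2.94444 − 0.86400×4.38203) / 0.13600 = -6.1885
z₀ = exp(-6.1885) = 0.002053 ft

z₀ ≈ 0.0021 ft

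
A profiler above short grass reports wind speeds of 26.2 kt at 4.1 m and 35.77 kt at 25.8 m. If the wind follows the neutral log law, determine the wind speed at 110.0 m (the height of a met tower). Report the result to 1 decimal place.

Log law: V ∝ ln(z/z₀). From the pair, with r = V₁/V₂ = 0.73246,
ln z₀ = (ln z₁ − r·ln z₂)/(1 − r) = (1.4110 − 0.73246×3.2504)/0.26754 = -3.6247 → z₀ = 0.02666 m
V₃ = V₁ · ln(z₃/z₀)/ln(z₁/z₀) = 26.2 × 8.3252/5.0357 = 43.3146 kt

43.3 kt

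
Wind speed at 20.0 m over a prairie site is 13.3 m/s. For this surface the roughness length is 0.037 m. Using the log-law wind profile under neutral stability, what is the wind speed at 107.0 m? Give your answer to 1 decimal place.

16.8 m/s

Log law: V(z) ∝ ln(z/z₀), so V₂/V₁ = ln(z₂/z₀) / ln(z₁/z₀).
ln(107.0/0.037) = 7.9697, ln(20.0/0.037) = 6.2926
V₂ = 13.3 × 7.9697/6.2926 = 13.3 × 1.2665 = 16.8447 m/s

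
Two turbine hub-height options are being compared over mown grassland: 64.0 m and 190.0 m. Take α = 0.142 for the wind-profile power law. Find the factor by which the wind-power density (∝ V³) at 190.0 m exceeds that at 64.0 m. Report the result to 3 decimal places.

1.590

Speed ratio: V_B/V_A = (z_B/z_A)^α = (190.0/64.0)^0.142 = (2.9688)^0.142 = 1.16709
Power-density ratio: P_B/P_A = (V_B/V_A)³ = (1.16709)³ = 1.58970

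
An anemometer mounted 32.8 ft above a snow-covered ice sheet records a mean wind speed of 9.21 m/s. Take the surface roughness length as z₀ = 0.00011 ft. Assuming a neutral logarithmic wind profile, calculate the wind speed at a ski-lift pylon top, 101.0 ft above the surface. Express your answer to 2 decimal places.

10.03 m/s

Log law: V(z) ∝ ln(z/z₀), so V₂/V₁ = ln(z₂/z₀) / ln(z₁/z₀).
ln(101.0/0.00011) = 13.7302, ln(32.8/0.00011) = 12.6055
V₂ = 9.21 × 13.7302/12.6055 = 9.21 × 1.0892 = 10.0317 m/s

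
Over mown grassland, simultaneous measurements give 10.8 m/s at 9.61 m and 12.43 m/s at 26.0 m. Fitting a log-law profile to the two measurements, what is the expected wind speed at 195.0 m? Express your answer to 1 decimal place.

Log law: V ∝ ln(z/z₀). From the pair, with r = V₁/V₂ = 0.86887,
ln z₀ = (ln z₁ − r·ln z₂)/(1 − r) = (2.2628 − 0.86887×3.2581)/0.13113 = -4.3318 → z₀ = 0.01314 m
V₃ = V₁ · ln(z₃/z₀)/ln(z₁/z₀) = 10.8 × 9.6048/6.5946 = 15.7298 m/s

15.7 m/s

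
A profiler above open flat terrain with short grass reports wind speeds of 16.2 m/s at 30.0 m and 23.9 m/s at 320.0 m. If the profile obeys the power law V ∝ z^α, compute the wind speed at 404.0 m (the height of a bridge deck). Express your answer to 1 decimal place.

24.8 m/s

First find α: α = ln(V₂/V₁)/ln(z₂/z₁) = ln(23.9/16.2)/ln(320.0/30.0) = 0.38887/2.36712 = 0.1643
Extrapolate from 320.0 m to 404.0 m: V₃ = 23.9 × (404.0/320.0)^0.1643 = 23.9 × 1.0390 = 24.8329 m/s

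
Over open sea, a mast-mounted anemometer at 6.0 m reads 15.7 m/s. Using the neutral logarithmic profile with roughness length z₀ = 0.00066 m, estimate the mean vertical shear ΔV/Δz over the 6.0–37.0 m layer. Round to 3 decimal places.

Log law: V₂ = V₁ · ln(z₂/z₀)/ln(z₁/z₀) = 15.7 × 10.9342/9.1150 = 18.8334 m/s
ΔV/Δz = (18.8334 − 15.7)/(37.0 − 6.0) = 3.1334/31.0000 = 0.10108 m/s/m

0.101 m/s/m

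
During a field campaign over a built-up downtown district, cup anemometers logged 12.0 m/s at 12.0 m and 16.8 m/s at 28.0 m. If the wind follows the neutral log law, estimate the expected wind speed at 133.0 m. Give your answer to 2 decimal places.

Log law: V ∝ ln(z/z₀). From the pair, with r = V₁/V₂ = 0.71429,
ln z₀ = (ln z₁ − r·ln z₂)/(1 − r) = (2.4849 − 0.71429×3.3322)/0.28571 = 0.3667 → z₀ = 1.443 m
V₃ = V₁ · ln(z₃/z₀)/ln(z₁/z₀) = 12.0 × 4.5237/2.1182 = 25.6270 m/s

25.63 m/s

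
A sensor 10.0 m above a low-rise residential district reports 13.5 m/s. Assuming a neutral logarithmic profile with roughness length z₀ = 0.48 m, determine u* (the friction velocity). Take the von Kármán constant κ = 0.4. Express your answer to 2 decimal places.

u* ≈ 1.78 m/s

Log law: V(z) = (u*/κ) · ln(z/z₀) ⇒ u* = κ · V / ln(z/z₀)
u* = 0.4 × 13.5 / ln(10.0/0.48) = 0.4 × 13.5 / 3.0366
   = 5.4000 / 3.0366 = 1.7783 m/s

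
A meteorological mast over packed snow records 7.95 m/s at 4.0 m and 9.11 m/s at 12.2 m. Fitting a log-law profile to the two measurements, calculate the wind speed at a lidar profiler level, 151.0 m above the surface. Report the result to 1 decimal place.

11.7 m/s

Log law: V ∝ ln(z/z₀). From the pair, with r = V₁/V₂ = 0.87267,
ln z₀ = (ln z₁ − r·ln z₂)/(1 − r) = (1.3863 − 0.87267×2.5014)/0.12733 = -6.2563 → z₀ = 0.001918 m
V₃ = V₁ · ln(z₃/z₀)/ln(z₁/z₀) = 7.95 × 11.2736/7.6426 = 11.7270 m/s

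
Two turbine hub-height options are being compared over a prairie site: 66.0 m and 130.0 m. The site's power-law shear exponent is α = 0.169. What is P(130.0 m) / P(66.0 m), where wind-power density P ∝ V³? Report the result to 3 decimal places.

1.410

Speed ratio: V_B/V_A = (z_B/z_A)^α = (130.0/66.0)^0.169 = (1.9697)^0.169 = 1.12138
Power-density ratio: P_B/P_A = (V_B/V_A)³ = (1.12138)³ = 1.41013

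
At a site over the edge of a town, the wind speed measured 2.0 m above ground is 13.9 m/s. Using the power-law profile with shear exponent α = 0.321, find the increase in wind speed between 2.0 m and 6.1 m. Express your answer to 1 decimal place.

Power law: V₂ = V₁ · (z₂/z₁)^α = 13.9 × (3.0500)^0.321 = 19.8827 m/s
ΔV = 19.8827 − 13.9 = 5.9827 m/s

6.0 m/s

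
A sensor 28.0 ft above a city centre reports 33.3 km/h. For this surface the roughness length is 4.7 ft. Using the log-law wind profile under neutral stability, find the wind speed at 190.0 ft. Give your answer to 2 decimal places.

Log law: V(z) ∝ ln(z/z₀), so V₂/V₁ = ln(z₂/z₀) / ln(z₁/z₀).
ln(190.0/4.7) = 3.6995, ln(28.0/4.7) = 1.7846
V₂ = 33.3 × 3.6995/1.7846 = 33.3 × 2.0729 = 69.0290 km/h

69.03 km/h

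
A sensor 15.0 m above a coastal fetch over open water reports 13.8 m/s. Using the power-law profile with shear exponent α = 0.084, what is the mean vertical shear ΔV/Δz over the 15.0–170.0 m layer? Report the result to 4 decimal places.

Power law: V₂ = V₁ · (z₂/z₁)^α = 13.8 × (11.3333)^0.084 = 16.9217 m/s
ΔV/Δz = (16.9217 − 13.8)/(170.0 − 15.0) = 3.1217/155.0000 = 0.02014 m/s/m

0.0201 m/s/m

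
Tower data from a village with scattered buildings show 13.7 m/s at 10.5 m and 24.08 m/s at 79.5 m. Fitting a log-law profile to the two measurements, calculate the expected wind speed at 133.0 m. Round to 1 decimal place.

26.7 m/s

Log law: V ∝ ln(z/z₀). From the pair, with r = V₁/V₂ = 0.56894,
ln z₀ = (ln z₁ − r·ln z₂)/(1 − r) = (2.3514 − 0.56894×4.3758)/0.43106 = -0.3205 → z₀ = 0.7258 m
V₃ = V₁ · ln(z₃/z₀)/ln(z₁/z₀) = 13.7 × 5.2108/2.6719 = 26.7186 m/s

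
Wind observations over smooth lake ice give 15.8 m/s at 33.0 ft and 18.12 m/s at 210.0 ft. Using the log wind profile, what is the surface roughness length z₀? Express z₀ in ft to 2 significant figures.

Log law: V(z) ∝ ln(z/z₀). With r = V₁/V₂ = 15.8/18.12 = 0.87196,
r · ln(z₂/z₀) = ln(z₁/z₀) ⇒ ln z₀ = (ln z₁ − r·ln z₂)/(1 − r)
ln z₀ = (3.49651 − 0.87196×5.34711) / 0.12804 = -9.1067
z₀ = exp(-9.1067) = 0.0001109 ft

z₀ ≈ 0.00011 ft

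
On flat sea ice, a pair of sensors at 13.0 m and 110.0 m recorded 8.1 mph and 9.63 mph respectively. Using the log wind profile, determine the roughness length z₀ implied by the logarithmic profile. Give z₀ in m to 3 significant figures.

z₀ ≈ 0.000160 m

Log law: V(z) ∝ ln(z/z₀). With r = V₁/V₂ = 8.1/9.63 = 0.84112,
r · ln(z₂/z₀) = ln(z₁/z₀) ⇒ ln z₀ = (ln z₁ − r·ln z₂)/(1 − r)
ln z₀ = (2.56495 − 0.84112×4.70048) / 0.15888 = -8.7408
z₀ = exp(-8.7408) = 0.0001599 m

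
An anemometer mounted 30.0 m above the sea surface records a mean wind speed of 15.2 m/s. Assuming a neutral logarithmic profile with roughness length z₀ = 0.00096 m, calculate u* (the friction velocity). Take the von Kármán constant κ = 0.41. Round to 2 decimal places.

u* ≈ 0.60 m/s

Log law: V(z) = (u*/κ) · ln(z/z₀) ⇒ u* = κ · V / ln(z/z₀)
u* = 0.41 × 15.2 / ln(30.0/0.00096) = 0.41 × 15.2 / 10.3498
   = 6.2320 / 10.3498 = 0.6021 m/s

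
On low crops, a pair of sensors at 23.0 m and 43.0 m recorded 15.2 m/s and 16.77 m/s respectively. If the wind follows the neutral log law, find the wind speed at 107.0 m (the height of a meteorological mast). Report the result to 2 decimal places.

Log law: V ∝ ln(z/z₀). From the pair, with r = V₁/V₂ = 0.90638,
ln z₀ = (ln z₁ − r·ln z₂)/(1 − r) = (3.1355 − 0.90638×3.7612)/0.09362 = -2.9223 → z₀ = 0.05381 m
V₃ = V₁ · ln(z₃/z₀)/ln(z₁/z₀) = 15.2 × 7.5951/6.0578 = 19.0574 m/s

19.06 m/s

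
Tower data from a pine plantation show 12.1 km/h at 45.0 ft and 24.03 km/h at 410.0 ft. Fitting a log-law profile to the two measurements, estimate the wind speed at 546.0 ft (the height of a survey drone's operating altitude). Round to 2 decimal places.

25.58 km/h

Log law: V ∝ ln(z/z₀). From the pair, with r = V₁/V₂ = 0.50354,
ln z₀ = (ln z₁ − r·ln z₂)/(1 − r) = (3.8067 − 0.50354×6.0162)/0.49646 = 1.5657 → z₀ = 4.786 ft
V₃ = V₁ · ln(z₃/z₀)/ln(z₁/z₀) = 12.1 × 4.7369/2.2410 = 25.5767 km/h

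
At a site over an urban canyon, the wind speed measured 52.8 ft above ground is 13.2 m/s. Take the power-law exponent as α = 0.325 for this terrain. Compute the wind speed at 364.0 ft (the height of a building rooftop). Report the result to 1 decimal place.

Power-law profile: V₂ = V₁ · (z₂/z₁)^α
V₂ = 13.2 × (364.0/52.8)^0.325 = 13.2 × (6.8939)^0.325
    = 13.2 × 1.8728 = 24.7216 m/s

24.7 m/s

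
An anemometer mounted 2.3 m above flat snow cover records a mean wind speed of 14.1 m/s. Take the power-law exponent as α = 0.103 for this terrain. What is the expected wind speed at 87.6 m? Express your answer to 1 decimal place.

Power-law profile: V₂ = V₁ · (z₂/z₁)^α
V₂ = 14.1 × (87.6/2.3)^0.103 = 14.1 × (38.0870)^0.103
    = 14.1 × 1.4549 = 20.5135 m/s

20.5 m/s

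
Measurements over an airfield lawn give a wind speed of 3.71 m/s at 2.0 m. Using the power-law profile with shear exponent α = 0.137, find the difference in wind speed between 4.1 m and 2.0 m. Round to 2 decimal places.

0.38 m/s

Power law: V₂ = V₁ · (z₂/z₁)^α = 3.71 × (2.0500)^0.137 = 4.0934 m/s
ΔV = 4.0934 − 3.71 = 0.3834 m/s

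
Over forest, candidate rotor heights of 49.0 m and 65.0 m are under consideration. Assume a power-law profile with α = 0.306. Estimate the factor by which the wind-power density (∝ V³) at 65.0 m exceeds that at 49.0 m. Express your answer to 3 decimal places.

Speed ratio: V_B/V_A = (z_B/z_A)^α = (65.0/49.0)^0.306 = (1.3265)^0.306 = 1.09031
Power-density ratio: P_B/P_A = (V_B/V_A)³ = (1.09031)³ = 1.29615

1.296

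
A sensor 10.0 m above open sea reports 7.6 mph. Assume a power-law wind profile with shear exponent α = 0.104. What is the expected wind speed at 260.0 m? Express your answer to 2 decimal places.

10.67 mph

Power-law profile: V₂ = V₁ · (z₂/z₁)^α
V₂ = 7.6 × (260.0/10.0)^0.104 = 7.6 × (26.0000)^0.104
    = 7.6 × 1.4033 = 10.6652 mph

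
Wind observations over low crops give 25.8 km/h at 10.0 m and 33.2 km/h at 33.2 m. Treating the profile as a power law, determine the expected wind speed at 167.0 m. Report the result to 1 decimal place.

First find α: α = ln(V₂/V₁)/ln(z₂/z₁) = ln(33.2/25.8)/ln(33.2/10.0) = 0.25218/1.19996 = 0.2102
Extrapolate from 33.2 m to 167.0 m: V₃ = 33.2 × (167.0/33.2)^0.2102 = 33.2 × 1.4042 = 46.6204 km/h

46.6 km/h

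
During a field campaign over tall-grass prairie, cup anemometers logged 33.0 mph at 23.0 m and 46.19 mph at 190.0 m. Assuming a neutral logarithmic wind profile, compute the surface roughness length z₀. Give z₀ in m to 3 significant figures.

z₀ ≈ 0.117 m

Log law: V(z) ∝ ln(z/z₀). With r = V₁/V₂ = 33.0/46.19 = 0.71444,
r · ln(z₂/z₀) = ln(z₁/z₀) ⇒ ln z₀ = (ln z₁ − r·ln z₂)/(1 − r)
ln z₀ = (3.13549 − 0.71444×5.24702) / 0.28556 = -2.1473
z₀ = exp(-2.1473) = 0.1168 m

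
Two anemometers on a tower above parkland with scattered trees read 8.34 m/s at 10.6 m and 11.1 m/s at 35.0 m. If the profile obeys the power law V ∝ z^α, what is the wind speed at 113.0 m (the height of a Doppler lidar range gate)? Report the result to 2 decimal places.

First find α: α = ln(V₂/V₁)/ln(z₂/z₁) = ln(11.1/8.34)/ln(35.0/10.6) = 0.28588/1.19449 = 0.2393
Extrapolate from 35.0 m to 113.0 m: V₃ = 11.1 × (113.0/35.0)^0.2393 = 11.1 × 1.3238 = 14.6942 m/s

14.69 m/s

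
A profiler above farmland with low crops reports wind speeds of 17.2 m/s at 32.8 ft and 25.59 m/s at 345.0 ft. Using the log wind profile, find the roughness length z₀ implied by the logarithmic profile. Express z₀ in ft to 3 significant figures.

z₀ ≈ 0.264 ft

Log law: V(z) ∝ ln(z/z₀). With r = V₁/V₂ = 17.2/25.59 = 0.67214,
r · ln(z₂/z₀) = ln(z₁/z₀) ⇒ ln z₀ = (ln z₁ − r·ln z₂)/(1 − r)
ln z₀ = (3.49043 − 0.67214×5.84354) / 0.32786 = -1.3336
z₀ = exp(-1.3336) = 0.2635 ft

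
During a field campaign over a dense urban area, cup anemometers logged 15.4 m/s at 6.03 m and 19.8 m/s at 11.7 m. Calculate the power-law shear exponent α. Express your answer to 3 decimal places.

Power law: V₂/V₁ = (z₂/z₁)^α ⇒ α = ln(V₂/V₁) / ln(z₂/z₁)
α = ln(19.8/15.4) / ln(11.7/6.03) = ln(1.2857) / ln(1.9403)
  = 0.25131 / 0.66284 = 0.37915

α ≈ 0.379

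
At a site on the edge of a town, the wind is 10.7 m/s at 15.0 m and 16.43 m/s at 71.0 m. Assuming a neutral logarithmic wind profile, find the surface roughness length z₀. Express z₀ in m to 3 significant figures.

Log law: V(z) ∝ ln(z/z₀). With r = V₁/V₂ = 10.7/16.43 = 0.65125,
r · ln(z₂/z₀) = ln(z₁/z₀) ⇒ ln z₀ = (ln z₁ − r·ln z₂)/(1 − r)
ln z₀ = (2.70805 − 0.65125×4.26268) / 0.34875 = -0.1950
z₀ = exp(-0.1950) = 0.8228 m

z₀ ≈ 0.823 m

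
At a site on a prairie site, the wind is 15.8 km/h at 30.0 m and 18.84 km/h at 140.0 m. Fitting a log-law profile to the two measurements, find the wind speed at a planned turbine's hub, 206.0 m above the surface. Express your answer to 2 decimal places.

19.60 km/h

Log law: V ∝ ln(z/z₀). From the pair, with r = V₁/V₂ = 0.83864,
ln z₀ = (ln z₁ − r·ln z₂)/(1 − r) = (3.4012 − 0.83864×4.9416)/0.16136 = -4.6051 → z₀ = 0.01000 m
V₃ = V₁ · ln(z₃/z₀)/ln(z₁/z₀) = 15.8 × 9.9329/8.0063 = 19.6022 km/h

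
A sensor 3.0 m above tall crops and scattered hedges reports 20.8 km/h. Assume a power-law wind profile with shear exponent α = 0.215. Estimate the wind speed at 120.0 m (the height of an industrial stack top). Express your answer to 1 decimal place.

Power-law profile: V₂ = V₁ · (z₂/z₁)^α
V₂ = 20.8 × (120.0/3.0)^0.215 = 20.8 × (40.0000)^0.215
    = 20.8 × 2.2103 = 45.9734 km/h

46.0 km/h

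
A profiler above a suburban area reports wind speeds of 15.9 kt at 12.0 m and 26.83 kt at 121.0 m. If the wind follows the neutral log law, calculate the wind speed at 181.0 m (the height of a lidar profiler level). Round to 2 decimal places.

28.73 kt

Log law: V ∝ ln(z/z₀). From the pair, with r = V₁/V₂ = 0.59262,
ln z₀ = (ln z₁ − r·ln z₂)/(1 − r) = (2.4849 − 0.59262×4.7958)/0.40738 = -0.8768 → z₀ = 0.4161 m
V₃ = V₁ · ln(z₃/z₀)/ln(z₁/z₀) = 15.9 × 6.0753/3.3617 = 28.7347 kt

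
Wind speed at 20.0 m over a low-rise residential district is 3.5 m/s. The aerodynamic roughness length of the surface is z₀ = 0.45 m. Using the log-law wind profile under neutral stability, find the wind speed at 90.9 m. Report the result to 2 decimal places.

4.90 m/s

Log law: V(z) ∝ ln(z/z₀), so V₂/V₁ = ln(z₂/z₀) / ln(z₁/z₀).
ln(90.9/0.45) = 5.3083, ln(20.0/0.45) = 3.7942
V₂ = 3.5 × 5.3083/3.7942 = 3.5 × 1.3990 = 4.8966 m/s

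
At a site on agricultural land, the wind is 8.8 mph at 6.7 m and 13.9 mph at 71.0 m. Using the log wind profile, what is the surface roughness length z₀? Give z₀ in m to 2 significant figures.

z₀ ≈ 0.11 m

Log law: V(z) ∝ ln(z/z₀). With r = V₁/V₂ = 8.8/13.9 = 0.63309,
r · ln(z₂/z₀) = ln(z₁/z₀) ⇒ ln z₀ = (ln z₁ − r·ln z₂)/(1 − r)
ln z₀ = (1.90211 − 0.63309×4.26268) / 0.36691 = -2.1710
z₀ = exp(-2.1710) = 0.1141 m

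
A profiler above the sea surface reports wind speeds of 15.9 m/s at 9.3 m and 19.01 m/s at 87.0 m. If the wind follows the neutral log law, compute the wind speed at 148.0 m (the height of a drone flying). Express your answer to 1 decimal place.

Log law: V ∝ ln(z/z₀). From the pair, with r = V₁/V₂ = 0.83640,
ln z₀ = (ln z₁ − r·ln z₂)/(1 − r) = (2.2300 − 0.83640×4.4659)/0.16360 = -9.2011 → z₀ = 0.0001009 m
V₃ = V₁ · ln(z₃/z₀)/ln(z₁/z₀) = 15.9 × 14.1983/11.4311 = 19.7490 m/s

19.7 m/s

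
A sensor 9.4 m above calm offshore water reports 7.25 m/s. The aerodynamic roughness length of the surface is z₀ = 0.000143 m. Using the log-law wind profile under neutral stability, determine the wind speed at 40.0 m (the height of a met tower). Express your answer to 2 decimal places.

8.20 m/s

Log law: V(z) ∝ ln(z/z₀), so V₂/V₁ = ln(z₂/z₀) / ln(z₁/z₀).
ln(40.0/0.000143) = 12.5415, ln(9.4/0.000143) = 11.0934
V₂ = 7.25 × 12.5415/11.0934 = 7.25 × 1.1305 = 8.1964 m/s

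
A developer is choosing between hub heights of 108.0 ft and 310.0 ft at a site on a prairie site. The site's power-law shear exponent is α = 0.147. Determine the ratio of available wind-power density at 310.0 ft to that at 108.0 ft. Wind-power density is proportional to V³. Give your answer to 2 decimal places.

Speed ratio: V_B/V_A = (z_B/z_A)^α = (310.0/108.0)^0.147 = (2.8704)^0.147 = 1.16766
Power-density ratio: P_B/P_A = (V_B/V_A)³ = (1.16766)³ = 1.59203

1.59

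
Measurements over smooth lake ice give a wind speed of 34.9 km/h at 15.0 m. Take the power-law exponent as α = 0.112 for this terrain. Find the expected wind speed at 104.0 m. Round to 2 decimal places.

Power-law profile: V₂ = V₁ · (z₂/z₁)^α
V₂ = 34.9 × (104.0/15.0)^0.112 = 34.9 × (6.9333)^0.112
    = 34.9 × 1.2422 = 43.3522 km/h

43.35 km/h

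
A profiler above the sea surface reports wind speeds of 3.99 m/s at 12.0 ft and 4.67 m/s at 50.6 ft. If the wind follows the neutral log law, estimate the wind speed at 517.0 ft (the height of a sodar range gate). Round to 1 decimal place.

Log law: V ∝ ln(z/z₀). From the pair, with r = V₁/V₂ = 0.85439,
ln z₀ = (ln z₁ − r·ln z₂)/(1 − r) = (2.4849 − 0.85439×3.9240)/0.14561 = -5.9589 → z₀ = 0.002583 ft
V₃ = V₁ · ln(z₃/z₀)/ln(z₁/z₀) = 3.99 × 12.2069/8.4438 = 5.7682 m/s

5.8 m/s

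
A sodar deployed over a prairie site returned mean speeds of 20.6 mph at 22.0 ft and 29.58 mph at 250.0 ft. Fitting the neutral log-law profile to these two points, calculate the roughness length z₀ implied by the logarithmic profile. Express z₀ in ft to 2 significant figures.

z₀ ≈ 0.083 ft

Log law: V(z) ∝ ln(z/z₀). With r = V₁/V₂ = 20.6/29.58 = 0.69642,
r · ln(z₂/z₀) = ln(z₁/z₀) ⇒ ln z₀ = (ln z₁ − r·ln z₂)/(1 − r)
ln z₀ = (3.09104 − 0.69642×5.52146) / 0.30358 = -2.4843
z₀ = exp(-2.4843) = 0.08338 ft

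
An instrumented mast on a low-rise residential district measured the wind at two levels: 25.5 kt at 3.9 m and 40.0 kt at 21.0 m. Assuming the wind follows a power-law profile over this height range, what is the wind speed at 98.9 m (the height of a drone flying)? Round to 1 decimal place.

First find α: α = ln(V₂/V₁)/ln(z₂/z₁) = ln(40.0/25.5)/ln(21.0/3.9) = 0.45020/1.68355 = 0.2674
Extrapolate from 21.0 m to 98.9 m: V₃ = 40.0 × (98.9/21.0)^0.2674 = 40.0 × 1.5134 = 60.5372 kt

60.5 kt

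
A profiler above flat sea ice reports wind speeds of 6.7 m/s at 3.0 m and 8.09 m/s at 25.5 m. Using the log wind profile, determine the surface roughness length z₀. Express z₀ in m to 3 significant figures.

Log law: V(z) ∝ ln(z/z₀). With r = V₁/V₂ = 6.7/8.09 = 0.82818,
r · ln(z₂/z₀) = ln(z₁/z₀) ⇒ ln z₀ = (ln z₁ − r·ln z₂)/(1 − r)
ln z₀ = (1.09861 − 0.82818×3.23868) / 0.17182 = -9.2168
z₀ = exp(-9.2168) = 0.00009935 m

z₀ ≈ 0.0000994 m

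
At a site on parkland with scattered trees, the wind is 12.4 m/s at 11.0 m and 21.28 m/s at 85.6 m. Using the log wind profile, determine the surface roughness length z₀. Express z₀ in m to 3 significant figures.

z₀ ≈ 0.627 m

Log law: V(z) ∝ ln(z/z₀). With r = V₁/V₂ = 12.4/21.28 = 0.58271,
r · ln(z₂/z₀) = ln(z₁/z₀) ⇒ ln z₀ = (ln z₁ − r·ln z₂)/(1 − r)
ln z₀ = (2.39790 − 0.58271×4.44969) / 0.41729 = -0.4672
z₀ = exp(-0.4672) = 0.6267 m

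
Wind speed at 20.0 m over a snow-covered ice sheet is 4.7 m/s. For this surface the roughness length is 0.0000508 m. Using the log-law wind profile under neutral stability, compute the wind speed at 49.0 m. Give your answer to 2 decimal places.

Log law: V(z) ∝ ln(z/z₀), so V₂/V₁ = ln(z₂/z₀) / ln(z₁/z₀).
ln(49.0/0.0000508) = 13.7794, ln(20.0/0.0000508) = 12.8833
V₂ = 4.7 × 13.7794/12.8833 = 4.7 × 1.0696 = 5.0269 m/s

5.03 m/s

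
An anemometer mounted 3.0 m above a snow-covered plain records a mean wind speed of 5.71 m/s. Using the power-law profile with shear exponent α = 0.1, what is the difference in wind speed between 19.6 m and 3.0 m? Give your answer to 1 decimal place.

Power law: V₂ = V₁ · (z₂/z₁)^α = 5.71 × (6.5333)^0.1 = 6.8889 m/s
ΔV = 6.8889 − 5.71 = 1.1789 m/s

1.2 m/s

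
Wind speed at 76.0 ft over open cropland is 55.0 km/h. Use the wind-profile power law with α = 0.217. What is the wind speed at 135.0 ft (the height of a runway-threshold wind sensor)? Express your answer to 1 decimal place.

Power-law profile: V₂ = V₁ · (z₂/z₁)^α
V₂ = 55.0 × (135.0/76.0)^0.217 = 55.0 × (1.7763)^0.217
    = 55.0 × 1.1328 = 62.3029 km/h

62.3 km/h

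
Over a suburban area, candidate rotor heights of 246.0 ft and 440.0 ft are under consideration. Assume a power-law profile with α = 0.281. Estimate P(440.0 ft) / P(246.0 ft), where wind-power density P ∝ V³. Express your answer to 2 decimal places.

Speed ratio: V_B/V_A = (z_B/z_A)^α = (440.0/246.0)^0.281 = (1.7886)^0.281 = 1.17749
Power-density ratio: P_B/P_A = (V_B/V_A)³ = (1.17749)³ = 1.63257

1.63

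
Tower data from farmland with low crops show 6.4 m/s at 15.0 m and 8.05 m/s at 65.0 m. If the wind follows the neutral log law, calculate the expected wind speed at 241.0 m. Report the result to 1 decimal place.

Log law: V ∝ ln(z/z₀). From the pair, with r = V₁/V₂ = 0.79503,
ln z₀ = (ln z₁ − r·ln z₂)/(1 − r) = (2.7081 − 0.79503×4.1744)/0.20497 = -2.9796 → z₀ = 0.05082 m
V₃ = V₁ · ln(z₃/z₀)/ln(z₁/z₀) = 6.4 × 8.4644/5.6876 = 9.5245 m/s

9.5 m/s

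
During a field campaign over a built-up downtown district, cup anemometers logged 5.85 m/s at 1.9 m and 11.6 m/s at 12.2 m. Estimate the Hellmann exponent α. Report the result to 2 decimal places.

α ≈ 0.37

Power law: V₂/V₁ = (z₂/z₁)^α ⇒ α = ln(V₂/V₁) / ln(z₂/z₁)
α = ln(11.6/5.85) / ln(12.2/1.9) = ln(1.9829) / ln(6.4211)
  = 0.68456 / 1.85958 = 0.36813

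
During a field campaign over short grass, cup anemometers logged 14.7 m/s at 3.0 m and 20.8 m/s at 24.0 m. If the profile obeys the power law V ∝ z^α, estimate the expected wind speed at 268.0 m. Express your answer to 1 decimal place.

31.1 m/s

First find α: α = ln(V₂/V₁)/ln(z₂/z₁) = ln(20.8/14.7)/ln(24.0/3.0) = 0.34711/2.07944 = 0.1669
Extrapolate from 24.0 m to 268.0 m: V₃ = 20.8 × (268.0/24.0)^0.1669 = 20.8 × 1.4960 = 31.1161 m/s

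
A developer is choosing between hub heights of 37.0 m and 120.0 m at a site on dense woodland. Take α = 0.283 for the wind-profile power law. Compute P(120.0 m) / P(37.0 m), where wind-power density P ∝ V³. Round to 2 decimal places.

Speed ratio: V_B/V_A = (z_B/z_A)^α = (120.0/37.0)^0.283 = (3.2432)^0.283 = 1.39511
Power-density ratio: P_B/P_A = (V_B/V_A)³ = (1.39511)³ = 2.71532

2.72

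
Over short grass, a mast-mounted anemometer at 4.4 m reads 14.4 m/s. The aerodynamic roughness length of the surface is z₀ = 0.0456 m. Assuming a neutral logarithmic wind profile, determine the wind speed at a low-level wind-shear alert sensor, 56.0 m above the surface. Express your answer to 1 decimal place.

Log law: V(z) ∝ ln(z/z₀), so V₂/V₁ = ln(z₂/z₀) / ln(z₁/z₀).
ln(56.0/0.0456) = 7.1132, ln(4.4/0.0456) = 4.5695
V₂ = 14.4 × 7.1132/4.5695 = 14.4 × 1.5567 = 22.4163 m/s

22.4 m/s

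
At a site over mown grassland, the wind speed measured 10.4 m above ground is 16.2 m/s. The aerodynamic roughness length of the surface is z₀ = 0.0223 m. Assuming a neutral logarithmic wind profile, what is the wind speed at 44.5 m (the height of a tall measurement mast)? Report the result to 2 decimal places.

Log law: V(z) ∝ ln(z/z₀), so V₂/V₁ = ln(z₂/z₀) / ln(z₁/z₀).
ln(44.5/0.0223) = 7.5987, ln(10.4/0.0223) = 6.1450
V₂ = 16.2 × 7.5987/6.1450 = 16.2 × 1.2366 = 20.0323 m/s

20.03 m/s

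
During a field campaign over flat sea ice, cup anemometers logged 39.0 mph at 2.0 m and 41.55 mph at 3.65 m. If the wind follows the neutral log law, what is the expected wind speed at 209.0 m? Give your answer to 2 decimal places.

58.71 mph

Log law: V ∝ ln(z/z₀). From the pair, with r = V₁/V₂ = 0.93863,
ln z₀ = (ln z₁ − r·ln z₂)/(1 − r) = (0.6931 − 0.93863×1.2947)/0.06137 = -8.5075 → z₀ = 0.0002020 m
V₃ = V₁ · ln(z₃/z₀)/ln(z₁/z₀) = 39.0 × 13.8498/9.2006 = 58.7071 mph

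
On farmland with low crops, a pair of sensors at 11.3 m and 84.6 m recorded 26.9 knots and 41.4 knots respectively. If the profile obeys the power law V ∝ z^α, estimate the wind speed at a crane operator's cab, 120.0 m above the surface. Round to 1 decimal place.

44.6 knots

First find α: α = ln(V₂/V₁)/ln(z₂/z₁) = ln(41.4/26.9)/ln(84.6/11.3) = 0.43115/2.01313 = 0.2142
Extrapolate from 84.6 m to 120.0 m: V₃ = 41.4 × (120.0/84.6)^0.2142 = 41.4 × 1.0777 = 44.6184 knots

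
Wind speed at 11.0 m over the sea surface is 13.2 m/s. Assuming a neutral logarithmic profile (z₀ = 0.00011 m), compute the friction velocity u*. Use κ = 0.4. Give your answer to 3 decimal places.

Log law: V(z) = (u*/κ) · ln(z/z₀) ⇒ u* = κ · V / ln(z/z₀)
u* = 0.4 × 13.2 / ln(11.0/0.00011) = 0.4 × 13.2 / 11.5129
   = 5.2800 / 11.5129 = 0.4586 m/s

u* ≈ 0.459 m/s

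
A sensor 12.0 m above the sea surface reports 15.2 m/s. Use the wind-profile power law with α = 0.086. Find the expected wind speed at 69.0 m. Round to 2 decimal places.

17.67 m/s

Power-law profile: V₂ = V₁ · (z₂/z₁)^α
V₂ = 15.2 × (69.0/12.0)^0.086 = 15.2 × (5.7500)^0.086
    = 15.2 × 1.1623 = 17.6675 m/s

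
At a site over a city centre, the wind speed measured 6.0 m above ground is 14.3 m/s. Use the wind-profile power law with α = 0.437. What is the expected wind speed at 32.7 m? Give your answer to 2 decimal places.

Power-law profile: V₂ = V₁ · (z₂/z₁)^α
V₂ = 14.3 × (32.7/6.0)^0.437 = 14.3 × (5.4500)^0.437
    = 14.3 × 2.0980 = 30.0014 m/s

30.00 m/s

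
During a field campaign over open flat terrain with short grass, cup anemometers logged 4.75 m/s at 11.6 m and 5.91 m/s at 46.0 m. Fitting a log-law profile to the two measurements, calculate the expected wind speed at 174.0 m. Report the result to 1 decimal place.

Log law: V ∝ ln(z/z₀). From the pair, with r = V₁/V₂ = 0.80372,
ln z₀ = (ln z₁ − r·ln z₂)/(1 − r) = (2.4510 − 0.80372×3.8286)/0.19628 = -3.1902 → z₀ = 0.04116 m
V₃ = V₁ · ln(z₃/z₀)/ln(z₁/z₀) = 4.75 × 8.3492/5.6412 = 7.0302 m/s

7.0 m/s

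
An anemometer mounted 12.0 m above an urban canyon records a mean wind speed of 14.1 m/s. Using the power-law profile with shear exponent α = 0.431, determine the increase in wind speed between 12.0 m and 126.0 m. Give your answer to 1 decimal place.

Power law: V₂ = V₁ · (z₂/z₁)^α = 14.1 × (10.5000)^0.431 = 38.8465 m/s
ΔV = 38.8465 − 14.1 = 24.7465 m/s

24.7 m/s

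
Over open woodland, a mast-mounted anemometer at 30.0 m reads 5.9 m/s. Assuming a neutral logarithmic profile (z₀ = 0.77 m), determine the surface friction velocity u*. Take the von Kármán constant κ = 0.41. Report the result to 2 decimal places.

u* ≈ 0.66 m/s

Log law: V(z) = (u*/κ) · ln(z/z₀) ⇒ u* = κ · V / ln(z/z₀)
u* = 0.41 × 5.9 / ln(30.0/0.77) = 0.41 × 5.9 / 3.6626
   = 2.4190 / 3.6626 = 0.6605 m/s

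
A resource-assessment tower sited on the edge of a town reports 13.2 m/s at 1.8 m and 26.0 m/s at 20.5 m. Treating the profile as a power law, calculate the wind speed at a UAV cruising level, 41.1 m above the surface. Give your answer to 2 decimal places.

First find α: α = ln(V₂/V₁)/ln(z₂/z₁) = ln(26.0/13.2)/ln(20.5/1.8) = 0.67788/2.43264 = 0.2787
Extrapolate from 20.5 m to 41.1 m: V₃ = 26.0 × (41.1/20.5)^0.2787 = 26.0 × 1.2139 = 31.5612 m/s

31.56 m/s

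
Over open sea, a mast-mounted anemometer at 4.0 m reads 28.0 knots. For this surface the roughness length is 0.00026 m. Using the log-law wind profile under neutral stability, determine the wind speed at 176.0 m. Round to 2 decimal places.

38.99 knots

Log law: V(z) ∝ ln(z/z₀), so V₂/V₁ = ln(z₂/z₀) / ln(z₁/z₀).
ln(176.0/0.00026) = 13.4253, ln(4.0/0.00026) = 9.6411
V₂ = 28.0 × 13.4253/9.6411 = 28.0 × 1.3925 = 38.9901 knots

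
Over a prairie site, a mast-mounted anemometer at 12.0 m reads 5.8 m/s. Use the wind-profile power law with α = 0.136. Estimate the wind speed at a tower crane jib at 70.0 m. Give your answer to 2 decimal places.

7.37 m/s

Power-law profile: V₂ = V₁ · (z₂/z₁)^α
V₂ = 5.8 × (70.0/12.0)^0.136 = 5.8 × (5.8333)^0.136
    = 5.8 × 1.2711 = 7.3721 m/s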